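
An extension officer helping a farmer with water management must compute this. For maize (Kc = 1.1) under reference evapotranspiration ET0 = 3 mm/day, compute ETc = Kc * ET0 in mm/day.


ETc = Kc * ET0
    = 1.1 * 3
    = 3.30 mm/day


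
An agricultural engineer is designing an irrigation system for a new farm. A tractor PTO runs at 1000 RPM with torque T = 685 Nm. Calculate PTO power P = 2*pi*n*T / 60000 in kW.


P = 2*pi*n*T / 60000
  = 2*pi * 1000 * 685 / 60000
  = 4303981.94 / 60000
  = 71.73 kW


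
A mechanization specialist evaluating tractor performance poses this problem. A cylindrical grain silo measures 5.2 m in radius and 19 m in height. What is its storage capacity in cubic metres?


V = pi * r^2 * h
  = pi * 5.2^2 * 19
  = pi * 27.04 * 19
  = 1614.02 m^3


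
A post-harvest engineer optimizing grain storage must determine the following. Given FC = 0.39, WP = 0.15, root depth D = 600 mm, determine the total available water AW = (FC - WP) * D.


AW = (FC - WP) * D
   = (0.39 - 0.15) * 600
   = 0.24 * 600
   = 144 mm


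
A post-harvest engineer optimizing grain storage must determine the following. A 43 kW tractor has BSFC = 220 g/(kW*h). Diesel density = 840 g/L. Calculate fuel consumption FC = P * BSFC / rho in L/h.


FC = P * BSFC / rho_fuel
   = 43 * 220 / 840
   = 9460 / 840
   = 11.26 L/h


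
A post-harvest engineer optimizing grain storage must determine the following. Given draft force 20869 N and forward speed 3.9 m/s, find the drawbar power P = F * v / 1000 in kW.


P = F * v / 1000
  = 20869 * 3.9 / 1000
  = 81389.10 / 1000
  = 81.39 kW


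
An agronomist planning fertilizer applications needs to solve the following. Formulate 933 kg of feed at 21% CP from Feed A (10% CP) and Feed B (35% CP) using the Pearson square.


parts_A = CP_b - target = 35 - 21 = 14
parts_B = target - CP_a = 21 - 10 = 11
total_parts = 14 + 11 = 25
Feed A = 933 * 14 / 25 = 522.48 kg
Feed B = 933 * 11 / 25 = 410.52 kg

522.48 kg


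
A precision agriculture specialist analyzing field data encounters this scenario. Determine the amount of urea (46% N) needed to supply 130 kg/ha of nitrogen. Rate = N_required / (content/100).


Rate = N_required / (N_content / 100)
     = 130 / (46 / 100)
     = 130 / 0.46
     = 282.61 kg/ha


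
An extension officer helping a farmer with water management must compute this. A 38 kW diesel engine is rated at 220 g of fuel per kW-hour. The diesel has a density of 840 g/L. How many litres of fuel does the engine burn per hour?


FC = P * BSFC / rho_fuel
   = 38 * 220 / 840
   = 8360 / 840
   = 9.95 L/h


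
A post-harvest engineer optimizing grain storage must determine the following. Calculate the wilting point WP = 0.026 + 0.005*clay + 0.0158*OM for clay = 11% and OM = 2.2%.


WP = 0.026 + 0.005*11 + 0.0158*2.2
   = 0.026 + 0.0550 + 0.0348
   = 0.1158


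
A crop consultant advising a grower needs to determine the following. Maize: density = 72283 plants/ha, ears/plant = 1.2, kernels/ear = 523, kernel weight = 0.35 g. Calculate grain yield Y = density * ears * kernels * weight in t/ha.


Y = density * ears * kernels * kw
  = 72283 * 1.2 * 523 * 0.35 g/ha
  = 15877683.78 g/ha
  = 15877.68 kg/ha = 15.88 t/ha


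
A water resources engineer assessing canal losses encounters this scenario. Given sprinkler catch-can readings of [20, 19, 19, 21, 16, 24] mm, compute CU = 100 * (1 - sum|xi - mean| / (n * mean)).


xbar = 119 / 6 = 19.833
sum|xi - xbar| = 11
CU = 100 * (1 - 11 / (6 * 19.833))
   = 100 * (1 - 0.0924)
   = 90.76%


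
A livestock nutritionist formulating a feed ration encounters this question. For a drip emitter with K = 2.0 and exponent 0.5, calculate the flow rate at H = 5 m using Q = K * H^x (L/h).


Q = K * H^x
  = 2.0 * 5^0.5
  = 2.0 * 2.2361
  = 4.47 L/h


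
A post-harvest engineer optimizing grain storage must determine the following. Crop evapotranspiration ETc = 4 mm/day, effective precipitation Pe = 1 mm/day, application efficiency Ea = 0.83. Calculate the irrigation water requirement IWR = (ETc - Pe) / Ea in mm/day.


IWR = (ETc - Pe) / Ea
    = (4 - 1) / 0.83
    = 3 / 0.83
    = 3.61 mm/day


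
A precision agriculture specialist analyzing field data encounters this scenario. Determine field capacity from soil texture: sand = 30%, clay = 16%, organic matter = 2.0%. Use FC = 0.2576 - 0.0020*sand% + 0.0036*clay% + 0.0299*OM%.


FC = 0.2576 - 0.0020*30 + 0.0036*16 + 0.0299*2.0
   = 0.2576 - 0.0600 + 0.0576 + 0.0598
   = 0.3150


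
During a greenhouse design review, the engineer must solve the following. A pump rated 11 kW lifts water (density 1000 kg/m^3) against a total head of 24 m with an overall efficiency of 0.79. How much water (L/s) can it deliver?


Q = (P * 1000 * eta) / (rho * g * H)
  = (11 * 1000 * 0.79) / (1000 * 9.81 * 24)
  = 8690 / 235440
  = 0.03691 m^3/s = 36.91 L/s


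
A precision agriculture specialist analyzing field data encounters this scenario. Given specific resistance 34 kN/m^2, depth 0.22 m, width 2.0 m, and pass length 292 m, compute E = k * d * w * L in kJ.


E = k * d * w * L
  = 34 * 0.22 * 2.0 * 292
  = 4368.32 kJ


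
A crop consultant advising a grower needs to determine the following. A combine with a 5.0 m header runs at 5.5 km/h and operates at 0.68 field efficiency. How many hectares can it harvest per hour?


C = w * v * eta_f / 10
  = 5.0 * 5.5 * 0.68 / 10
  = 18.70 / 10
  = 1.87 ha/h


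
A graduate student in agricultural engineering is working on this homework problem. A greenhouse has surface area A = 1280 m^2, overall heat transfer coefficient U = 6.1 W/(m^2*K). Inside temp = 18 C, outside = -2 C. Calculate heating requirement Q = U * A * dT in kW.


dT = 18 - (-2) = 20 K
Q = U * A * dT
  = 6.1 * 1280 * 20
  = 156160 W = 156.16 kW


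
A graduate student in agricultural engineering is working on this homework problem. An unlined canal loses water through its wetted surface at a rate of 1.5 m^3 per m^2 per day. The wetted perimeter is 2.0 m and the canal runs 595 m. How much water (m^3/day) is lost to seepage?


S = C * P * L
  = 1.5 * 2.0 * 595
  = 1785 m^3/day


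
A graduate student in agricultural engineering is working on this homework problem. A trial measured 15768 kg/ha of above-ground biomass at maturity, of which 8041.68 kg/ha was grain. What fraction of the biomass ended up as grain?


HI = grain_yield / biomass
   = 8041.68 / 15768
   = 0.51


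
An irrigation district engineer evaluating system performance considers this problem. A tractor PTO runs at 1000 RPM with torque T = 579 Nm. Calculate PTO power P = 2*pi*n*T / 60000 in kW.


P = 2*pi*n*T / 60000
  = 2*pi * 1000 * 579 / 60000
  = 3637964.29 / 60000
  = 60.63 kW


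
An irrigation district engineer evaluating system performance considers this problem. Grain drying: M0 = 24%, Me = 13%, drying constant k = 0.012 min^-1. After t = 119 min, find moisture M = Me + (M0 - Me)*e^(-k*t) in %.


M = Me + (M0 - Me) * e^(-k*t)
  = 13 + (24 - 13) * e^(-0.012*119)
  = 13 + 11 * e^(-1.428)
  = 13 + 11 * 0.23979
  = 13 + 2.6377
  = 15.64%


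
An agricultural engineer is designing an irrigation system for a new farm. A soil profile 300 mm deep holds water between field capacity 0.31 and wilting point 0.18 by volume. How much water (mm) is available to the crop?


AW = (FC - WP) * D
   = (0.31 - 0.18) * 300
   = 0.13 * 300
   = 39 mm


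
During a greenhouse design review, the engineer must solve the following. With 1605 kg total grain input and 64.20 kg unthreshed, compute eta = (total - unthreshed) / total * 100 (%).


eta = (total - unthreshed) / total * 100
    = (1605 - 64.20) / 1605 * 100
    = 1540.80 / 1605 * 100
    = 96%


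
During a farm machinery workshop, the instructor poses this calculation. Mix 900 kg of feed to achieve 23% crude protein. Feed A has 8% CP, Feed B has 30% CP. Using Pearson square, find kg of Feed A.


parts_A = CP_b - target = 30 - 23 = 7
parts_B = target - CP_a = 23 - 8 = 15
total_parts = 7 + 15 = 22
Feed A = 900 * 7 / 22 = 286.36 kg
Feed B = 900 * 15 / 22 = 613.64 kg

286.36 kg


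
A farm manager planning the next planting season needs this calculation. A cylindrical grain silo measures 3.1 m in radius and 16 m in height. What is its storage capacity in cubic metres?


V = pi * r^2 * h
  = pi * 3.1^2 * 16
  = pi * 9.61 * 16
  = 483.05 m^3


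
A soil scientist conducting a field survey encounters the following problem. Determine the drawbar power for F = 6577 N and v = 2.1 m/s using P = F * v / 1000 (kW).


P = F * v / 1000
  = 6577 * 2.1 / 1000
  = 13811.70 / 1000
  = 13.81 kW


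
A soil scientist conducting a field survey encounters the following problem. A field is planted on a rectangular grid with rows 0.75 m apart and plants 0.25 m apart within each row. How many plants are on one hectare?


D = 10000 / (row_sp * plant_sp)
  = 10000 / (0.75 * 0.25)
  = 10000 / 0.1875
  = 53333.33 plants/ha


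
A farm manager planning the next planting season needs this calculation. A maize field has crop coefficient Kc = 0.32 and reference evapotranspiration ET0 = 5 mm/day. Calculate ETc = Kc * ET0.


ETc = Kc * ET0
    = 0.32 * 5
    = 1.60 mm/day


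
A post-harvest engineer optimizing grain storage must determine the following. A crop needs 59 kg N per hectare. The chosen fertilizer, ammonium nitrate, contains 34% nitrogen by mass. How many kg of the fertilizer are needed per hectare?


Rate = N_required / (N_content / 100)
     = 59 / (34 / 100)
     = 59 / 0.34
     = 173.53 kg/ha


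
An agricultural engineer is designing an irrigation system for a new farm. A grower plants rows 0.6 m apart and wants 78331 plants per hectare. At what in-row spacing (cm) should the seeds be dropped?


spacing = 10000 / (row_sp * density)
        = 10000 / (0.6 * 78331)
        = 10000 / 46998.60
        = 0.21277 m = 21.28 cm


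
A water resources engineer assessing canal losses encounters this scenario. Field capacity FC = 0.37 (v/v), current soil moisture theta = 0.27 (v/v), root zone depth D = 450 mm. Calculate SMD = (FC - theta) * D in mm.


SMD = (FC - theta) * D
    = (0.37 - 0.27) * 450
    = 0.100 * 450
    = 45 mm


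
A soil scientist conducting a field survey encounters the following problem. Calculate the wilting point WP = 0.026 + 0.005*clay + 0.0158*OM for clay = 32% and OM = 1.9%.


WP = 0.026 + 0.005*32 + 0.0158*1.9
   = 0.026 + 0.1600 + 0.0300
   = 0.2160


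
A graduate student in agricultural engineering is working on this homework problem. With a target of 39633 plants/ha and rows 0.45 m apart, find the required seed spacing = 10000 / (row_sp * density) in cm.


spacing = 10000 / (row_sp * density)
        = 10000 / (0.45 * 39633)
        = 10000 / 17834.85
        = 0.56070 m = 56.07 cm


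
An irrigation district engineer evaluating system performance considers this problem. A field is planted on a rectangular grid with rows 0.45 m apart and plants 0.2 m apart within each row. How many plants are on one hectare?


D = 10000 / (row_sp * plant_sp)
  = 10000 / (0.45 * 0.2)
  = 10000 / 0.0900
  = 111111.11 plants/ha


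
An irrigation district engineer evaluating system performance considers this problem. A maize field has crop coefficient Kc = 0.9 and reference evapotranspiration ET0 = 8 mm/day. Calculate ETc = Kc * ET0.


ETc = Kc * ET0
    = 0.9 * 8
    = 7.20 mm/day


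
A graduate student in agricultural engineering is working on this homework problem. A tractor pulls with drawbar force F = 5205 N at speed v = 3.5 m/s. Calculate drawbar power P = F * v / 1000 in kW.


P = F * v / 1000
  = 5205 * 3.5 / 1000
  = 18217.50 / 1000
  = 18.22 kW


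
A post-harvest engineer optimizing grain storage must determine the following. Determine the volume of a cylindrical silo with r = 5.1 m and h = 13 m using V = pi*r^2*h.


V = pi * r^2 * h
  = pi * 5.1^2 * 13
  = pi * 26.01 * 13
  = 1062.27 m^3


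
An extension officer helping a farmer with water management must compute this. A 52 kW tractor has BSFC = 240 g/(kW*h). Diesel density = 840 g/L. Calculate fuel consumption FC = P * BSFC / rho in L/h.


FC = P * BSFC / rho_fuel
   = 52 * 240 / 840
   = 12480 / 840
   = 14.86 L/h


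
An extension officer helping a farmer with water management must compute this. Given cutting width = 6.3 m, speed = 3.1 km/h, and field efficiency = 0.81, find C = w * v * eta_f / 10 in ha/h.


C = w * v * eta_f / 10
  = 6.3 * 3.1 * 0.81 / 10
  = 15.82 / 10
  = 1.58 ha/h


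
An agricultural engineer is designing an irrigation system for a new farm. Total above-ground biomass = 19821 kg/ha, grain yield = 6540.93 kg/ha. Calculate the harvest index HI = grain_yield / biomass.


HI = grain_yield / biomass
   = 6540.93 / 19821
   = 0.33


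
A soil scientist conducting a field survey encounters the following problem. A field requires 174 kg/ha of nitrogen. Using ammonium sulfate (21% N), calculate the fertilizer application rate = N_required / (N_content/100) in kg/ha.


Rate = N_required / (N_content / 100)
     = 174 / (21 / 100)
     = 174 / 0.21
     = 828.57 kg/ha


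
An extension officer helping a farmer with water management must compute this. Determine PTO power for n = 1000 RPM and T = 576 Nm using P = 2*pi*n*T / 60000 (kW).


P = 2*pi*n*T / 60000
  = 2*pi * 1000 * 576 / 60000
  = 3619114.74 / 60000
  = 60.32 kW


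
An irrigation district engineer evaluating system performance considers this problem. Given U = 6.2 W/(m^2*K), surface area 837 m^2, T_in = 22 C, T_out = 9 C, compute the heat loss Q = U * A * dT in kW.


dT = 22 - (9) = 13 K
Q = U * A * dT
  = 6.2 * 837 * 13
  = 67462.20 W = 67.46 kW


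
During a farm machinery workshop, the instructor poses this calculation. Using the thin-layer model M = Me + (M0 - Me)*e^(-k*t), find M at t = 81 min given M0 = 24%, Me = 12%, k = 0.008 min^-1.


M = Me + (M0 - Me) * e^(-k*t)
  = 12 + (24 - 12) * e^(-0.008*81)
  = 12 + 12 * e^(-0.648)
  = 12 + 12 * 0.52309
  = 12 + 6.2771
  = 18.28%


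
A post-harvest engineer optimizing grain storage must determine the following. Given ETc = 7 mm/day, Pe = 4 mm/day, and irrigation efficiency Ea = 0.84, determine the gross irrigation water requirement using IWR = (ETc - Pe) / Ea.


IWR = (ETc - Pe) / Ea
    = (7 - 4) / 0.84
    = 3 / 0.84
    = 3.57 mm/day


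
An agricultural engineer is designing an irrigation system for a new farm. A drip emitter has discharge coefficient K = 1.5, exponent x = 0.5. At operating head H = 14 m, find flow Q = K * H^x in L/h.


Q = K * H^x
  = 1.5 * 14^0.5
  = 1.5 * 3.7417
  = 5.61 L/h


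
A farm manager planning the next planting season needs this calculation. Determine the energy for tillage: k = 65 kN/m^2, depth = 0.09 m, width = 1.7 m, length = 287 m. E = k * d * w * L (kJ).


E = k * d * w * L
  = 65 * 0.09 * 1.7 * 287
  = 2854.22 kJ


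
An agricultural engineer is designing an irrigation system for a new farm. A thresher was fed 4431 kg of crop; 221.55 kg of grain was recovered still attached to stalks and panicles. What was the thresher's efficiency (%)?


eta = (total - unthreshed) / total * 100
    = (4431 - 221.55) / 4431 * 100
    = 4209.45 / 4431 * 100
    = 95%


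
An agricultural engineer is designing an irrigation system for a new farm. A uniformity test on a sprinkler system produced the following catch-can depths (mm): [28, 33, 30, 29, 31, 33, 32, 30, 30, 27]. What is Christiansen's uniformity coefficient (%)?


xbar = 303 / 10 = 30.300
sum|xi - xbar| = 15.600
CU = 100 * (1 - 15.600 / (10 * 30.300))
   = 100 * (1 - 0.0515)
   = 94.85%


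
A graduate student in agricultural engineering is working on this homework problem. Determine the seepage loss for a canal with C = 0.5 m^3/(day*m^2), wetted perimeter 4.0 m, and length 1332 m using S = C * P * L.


S = C * P * L
  = 0.5 * 4.0 * 1332
  = 2664 m^3/day


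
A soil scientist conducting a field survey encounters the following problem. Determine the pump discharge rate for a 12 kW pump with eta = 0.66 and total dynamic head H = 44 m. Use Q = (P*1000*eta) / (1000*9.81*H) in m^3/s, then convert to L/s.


Q = (P * 1000 * eta) / (rho * g * H)
  = (12 * 1000 * 0.66) / (1000 * 9.81 * 44)
  = 7920 / 431640
  = 0.01835 m^3/s = 18.35 L/s


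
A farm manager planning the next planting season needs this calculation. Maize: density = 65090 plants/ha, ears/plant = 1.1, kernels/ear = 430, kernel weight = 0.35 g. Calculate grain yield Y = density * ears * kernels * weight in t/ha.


Y = density * ears * kernels * kw
  = 65090 * 1.1 * 430 * 0.35 g/ha
  = 10775649.50 g/ha
  = 10775.65 kg/ha = 10.78 t/ha


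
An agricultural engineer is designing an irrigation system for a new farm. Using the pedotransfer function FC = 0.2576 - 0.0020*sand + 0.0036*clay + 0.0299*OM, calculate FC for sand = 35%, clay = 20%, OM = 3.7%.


FC = 0.2576 - 0.0020*35 + 0.0036*20 + 0.0299*3.7
   = 0.2576 - 0.0700 + 0.0720 + 0.1106
   = 0.3702


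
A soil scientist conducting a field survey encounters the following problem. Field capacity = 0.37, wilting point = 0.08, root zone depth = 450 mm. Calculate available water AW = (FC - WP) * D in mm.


AW = (FC - WP) * D
   = (0.37 - 0.08) * 450
   = 0.29 * 450
   = 130.50 mm


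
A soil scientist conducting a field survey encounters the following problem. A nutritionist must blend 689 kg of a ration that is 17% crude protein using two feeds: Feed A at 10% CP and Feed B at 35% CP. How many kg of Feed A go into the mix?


parts_A = CP_b - target = 35 - 17 = 18
parts_B = target - CP_a = 17 - 10 = 7
total_parts = 18 + 7 = 25
Feed A = 689 * 18 / 25 = 496.08 kg
Feed B = 689 * 7 / 25 = 192.92 kg

496.08 kg


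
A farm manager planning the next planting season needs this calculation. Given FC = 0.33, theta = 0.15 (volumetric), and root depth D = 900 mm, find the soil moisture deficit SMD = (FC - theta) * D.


SMD = (FC - theta) * D
    = (0.33 - 0.15) * 900
    = 0.180 * 900
    = 162 mm


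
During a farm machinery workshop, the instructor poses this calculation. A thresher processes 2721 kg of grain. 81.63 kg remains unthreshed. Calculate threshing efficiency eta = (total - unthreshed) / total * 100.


eta = (total - unthreshed) / total * 100
    = (2721 - 81.63) / 2721 * 100
    = 2639.37 / 2721 * 100
    = 97%


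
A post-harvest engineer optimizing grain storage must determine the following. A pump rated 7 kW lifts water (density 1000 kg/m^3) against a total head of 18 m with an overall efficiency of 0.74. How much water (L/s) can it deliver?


Q = (P * 1000 * eta) / (rho * g * H)
  = (7 * 1000 * 0.74) / (1000 * 9.81 * 18)
  = 5180 / 176580
  = 0.02934 m^3/s = 29.34 L/s


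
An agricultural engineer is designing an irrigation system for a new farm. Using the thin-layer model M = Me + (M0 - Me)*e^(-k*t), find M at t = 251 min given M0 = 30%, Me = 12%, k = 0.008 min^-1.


M = Me + (M0 - Me) * e^(-k*t)
  = 12 + (30 - 12) * e^(-0.008*251)
  = 12 + 18 * e^(-2.008)
  = 12 + 18 * 0.13426
  = 12 + 2.4166
  = 14.42%


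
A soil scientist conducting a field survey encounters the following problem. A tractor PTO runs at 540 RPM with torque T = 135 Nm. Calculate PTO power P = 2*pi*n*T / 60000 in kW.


P = 2*pi*n*T / 60000
  = 2*pi * 540 * 135 / 60000
  = 458044.21 / 60000
  = 7.63 kW


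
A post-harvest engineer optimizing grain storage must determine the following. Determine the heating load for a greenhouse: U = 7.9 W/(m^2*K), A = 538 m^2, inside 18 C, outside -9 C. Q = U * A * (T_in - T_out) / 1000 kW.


dT = 18 - (-9) = 27 K
Q = U * A * dT
  = 7.9 * 538 * 27
  = 114755.40 W = 114.76 kW


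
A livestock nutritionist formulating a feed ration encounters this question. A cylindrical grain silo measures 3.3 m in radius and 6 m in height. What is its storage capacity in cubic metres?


V = pi * r^2 * h
  = pi * 3.3^2 * 6
  = pi * 10.89 * 6
  = 205.27 m^3


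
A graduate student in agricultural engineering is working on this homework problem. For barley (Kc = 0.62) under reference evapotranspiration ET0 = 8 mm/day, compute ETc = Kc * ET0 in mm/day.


ETc = Kc * ET0
    = 0.62 * 8
    = 4.96 mm/day


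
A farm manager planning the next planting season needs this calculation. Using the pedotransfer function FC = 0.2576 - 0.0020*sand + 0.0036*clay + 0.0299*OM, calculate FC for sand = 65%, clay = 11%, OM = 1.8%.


FC = 0.2576 - 0.0020*65 + 0.0036*11 + 0.0299*1.8
   = 0.2576 - 0.1300 + 0.0396 + 0.0538
   = 0.2210


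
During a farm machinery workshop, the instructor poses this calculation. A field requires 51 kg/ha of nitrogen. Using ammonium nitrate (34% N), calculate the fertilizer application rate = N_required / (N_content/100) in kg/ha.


Rate = N_required / (N_content / 100)
     = 51 / (34 / 100)
     = 51 / 0.34
     = 150 kg/ha


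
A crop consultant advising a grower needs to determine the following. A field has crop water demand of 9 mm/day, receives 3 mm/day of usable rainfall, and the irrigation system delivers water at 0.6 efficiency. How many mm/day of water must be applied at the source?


IWR = (ETc - Pe) / Ea
    = (9 - 3) / 0.6
    = 6 / 0.6
    = 10 mm/day


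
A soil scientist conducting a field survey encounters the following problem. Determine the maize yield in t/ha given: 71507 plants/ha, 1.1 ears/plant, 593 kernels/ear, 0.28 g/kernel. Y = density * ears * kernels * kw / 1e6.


Y = density * ears * kernels * kw
  = 71507 * 1.1 * 593 * 0.28 g/ha
  = 13060324.51 g/ha
  = 13060.32 kg/ha = 13.06 t/ha


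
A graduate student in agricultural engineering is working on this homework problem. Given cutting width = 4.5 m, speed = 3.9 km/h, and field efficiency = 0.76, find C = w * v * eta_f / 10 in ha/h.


C = w * v * eta_f / 10
  = 4.5 * 3.9 * 0.76 / 10
  = 13.34 / 10
  = 1.33 ha/h


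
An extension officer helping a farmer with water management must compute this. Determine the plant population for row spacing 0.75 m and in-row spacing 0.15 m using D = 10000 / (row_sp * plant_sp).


D = 10000 / (row_sp * plant_sp)
  = 10000 / (0.75 * 0.15)
  = 10000 / 0.1125
  = 88888.89 plants/ha


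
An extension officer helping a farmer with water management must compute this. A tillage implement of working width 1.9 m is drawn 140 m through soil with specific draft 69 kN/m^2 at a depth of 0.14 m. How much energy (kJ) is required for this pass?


E = k * d * w * L
  = 69 * 0.14 * 1.9 * 140
  = 2569.56 kJ


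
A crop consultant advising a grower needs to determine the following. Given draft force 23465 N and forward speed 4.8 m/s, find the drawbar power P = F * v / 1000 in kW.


P = F * v / 1000
  = 23465 * 4.8 / 1000
  = 112632 / 1000
  = 112.63 kW


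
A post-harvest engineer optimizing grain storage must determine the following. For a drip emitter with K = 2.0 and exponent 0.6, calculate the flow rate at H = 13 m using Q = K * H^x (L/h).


Q = K * H^x
  = 2.0 * 13^0.6
  = 2.0 * 4.6598
  = 9.32 L/h


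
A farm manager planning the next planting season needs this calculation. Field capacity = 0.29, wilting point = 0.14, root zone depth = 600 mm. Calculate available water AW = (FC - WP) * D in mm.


AW = (FC - WP) * D
   = (0.29 - 0.14) * 600
   = 0.15 * 600
   = 90 mm


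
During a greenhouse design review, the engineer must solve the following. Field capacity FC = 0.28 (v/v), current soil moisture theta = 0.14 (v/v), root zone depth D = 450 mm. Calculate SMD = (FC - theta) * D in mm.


SMD = (FC - theta) * D
    = (0.28 - 0.14) * 450
    = 0.140 * 450
    = 63 mm


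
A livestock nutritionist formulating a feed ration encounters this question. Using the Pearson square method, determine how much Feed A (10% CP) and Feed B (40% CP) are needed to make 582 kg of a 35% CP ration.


parts_A = CP_b - target = 40 - 35 = 5
parts_B = target - CP_a = 35 - 10 = 25
total_parts = 5 + 25 = 30
Feed A = 582 * 5 / 30 = 97 kg
Feed B = 582 * 25 / 30 = 485 kg

97 kg


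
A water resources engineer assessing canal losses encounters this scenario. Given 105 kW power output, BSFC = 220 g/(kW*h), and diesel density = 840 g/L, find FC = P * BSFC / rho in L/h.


FC = P * BSFC / rho_fuel
   = 105 * 220 / 840
   = 23100 / 840
   = 27.50 L/h


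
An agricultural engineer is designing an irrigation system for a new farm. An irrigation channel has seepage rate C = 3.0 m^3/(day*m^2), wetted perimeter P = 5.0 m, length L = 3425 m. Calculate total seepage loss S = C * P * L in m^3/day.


S = C * P * L
  = 3.0 * 5.0 * 3425
  = 51375 m^3/day


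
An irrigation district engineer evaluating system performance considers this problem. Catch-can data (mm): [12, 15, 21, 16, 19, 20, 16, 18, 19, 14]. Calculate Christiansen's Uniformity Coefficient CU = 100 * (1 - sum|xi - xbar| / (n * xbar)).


xbar = 170 / 10 = 17
sum|xi - xbar| = 24
CU = 100 * (1 - 24 / (10 * 17))
   = 100 * (1 - 0.1412)
   = 85.88%


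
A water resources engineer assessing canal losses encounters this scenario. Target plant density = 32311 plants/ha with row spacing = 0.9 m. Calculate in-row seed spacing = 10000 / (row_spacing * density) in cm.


spacing = 10000 / (row_sp * density)
        = 10000 / (0.9 * 32311)
        = 10000 / 29079.90
        = 0.34388 m = 34.39 cm


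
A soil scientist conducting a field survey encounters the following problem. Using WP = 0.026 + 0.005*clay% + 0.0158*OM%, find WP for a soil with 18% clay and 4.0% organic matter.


WP = 0.026 + 0.005*18 + 0.0158*4.0
   = 0.026 + 0.0900 + 0.0632
   = 0.1792


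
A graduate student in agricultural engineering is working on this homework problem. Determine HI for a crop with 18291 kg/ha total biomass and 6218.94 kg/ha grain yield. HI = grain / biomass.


HI = grain_yield / biomass
   = 6218.94 / 18291
   = 0.34


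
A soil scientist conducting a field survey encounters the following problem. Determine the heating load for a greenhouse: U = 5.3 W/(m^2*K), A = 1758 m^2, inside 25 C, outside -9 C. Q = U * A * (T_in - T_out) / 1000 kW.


dT = 25 - (-9) = 34 K
Q = U * A * dT
  = 5.3 * 1758 * 34
  = 316791.60 W = 316.79 kW


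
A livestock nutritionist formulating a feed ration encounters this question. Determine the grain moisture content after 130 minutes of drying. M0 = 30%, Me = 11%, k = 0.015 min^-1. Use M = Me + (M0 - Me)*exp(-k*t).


M = Me + (M0 - Me) * e^(-k*t)
  = 11 + (30 - 11) * e^(-0.015*130)
  = 11 + 19 * e^(-1.950)
  = 11 + 19 * 0.14227
  = 11 + 2.7032
  = 13.70%


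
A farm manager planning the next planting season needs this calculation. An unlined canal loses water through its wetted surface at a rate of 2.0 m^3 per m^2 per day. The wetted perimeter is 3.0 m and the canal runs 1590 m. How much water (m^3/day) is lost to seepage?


S = C * P * L
  = 2.0 * 3.0 * 1590
  = 9540 m^3/day


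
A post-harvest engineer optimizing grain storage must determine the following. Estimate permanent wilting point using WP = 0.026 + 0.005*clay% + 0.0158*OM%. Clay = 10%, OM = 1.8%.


WP = 0.026 + 0.005*10 + 0.0158*1.8
   = 0.026 + 0.0500 + 0.0284
   = 0.1044


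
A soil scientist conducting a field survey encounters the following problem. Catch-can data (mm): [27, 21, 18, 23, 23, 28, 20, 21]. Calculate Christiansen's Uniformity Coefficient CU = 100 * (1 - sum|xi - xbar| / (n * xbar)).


xbar = 181 / 8 = 22.625
sum|xi - xbar| = 21
CU = 100 * (1 - 21 / (8 * 22.625))
   = 100 * (1 - 0.1160)
   = 88.40%


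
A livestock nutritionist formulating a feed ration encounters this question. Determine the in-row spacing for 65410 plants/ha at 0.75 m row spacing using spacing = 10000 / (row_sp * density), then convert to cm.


spacing = 10000 / (row_sp * density)
        = 10000 / (0.75 * 65410)
        = 10000 / 49057.50
        = 0.20384 m = 20.38 cm


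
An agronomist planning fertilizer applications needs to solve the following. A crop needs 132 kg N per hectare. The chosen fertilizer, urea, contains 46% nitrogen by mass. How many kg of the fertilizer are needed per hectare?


Rate = N_required / (N_content / 100)
     = 132 / (46 / 100)
     = 132 / 0.46
     = 286.96 kg/ha


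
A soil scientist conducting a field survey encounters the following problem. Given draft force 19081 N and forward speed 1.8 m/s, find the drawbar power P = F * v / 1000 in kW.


P = F * v / 1000
  = 19081 * 1.8 / 1000
  = 34345.80 / 1000
  = 34.35 kW


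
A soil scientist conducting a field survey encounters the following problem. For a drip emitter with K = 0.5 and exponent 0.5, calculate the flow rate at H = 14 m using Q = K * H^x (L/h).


Q = K * H^x
  = 0.5 * 14^0.5
  = 0.5 * 3.7417
  = 1.87 L/h


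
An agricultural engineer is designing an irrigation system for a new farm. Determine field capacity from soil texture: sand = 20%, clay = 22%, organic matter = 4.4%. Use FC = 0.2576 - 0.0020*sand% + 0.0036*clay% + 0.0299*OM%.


FC = 0.2576 - 0.0020*20 + 0.0036*22 + 0.0299*4.4
   = 0.2576 - 0.0400 + 0.0792 + 0.1316
   = 0.4284


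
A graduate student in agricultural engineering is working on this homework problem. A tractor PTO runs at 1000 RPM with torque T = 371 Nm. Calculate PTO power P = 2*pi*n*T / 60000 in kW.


P = 2*pi*n*T / 60000
  = 2*pi * 1000 * 371 / 60000
  = 2331061.75 / 60000
  = 38.85 kW


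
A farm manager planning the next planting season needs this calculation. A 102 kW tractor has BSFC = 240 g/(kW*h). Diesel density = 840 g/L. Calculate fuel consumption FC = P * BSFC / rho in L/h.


FC = P * BSFC / rho_fuel
   = 102 * 240 / 840
   = 24480 / 840
   = 29.14 L/h


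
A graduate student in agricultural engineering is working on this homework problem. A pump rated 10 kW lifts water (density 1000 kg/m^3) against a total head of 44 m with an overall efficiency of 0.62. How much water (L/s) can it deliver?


Q = (P * 1000 * eta) / (rho * g * H)
  = (10 * 1000 * 0.62) / (1000 * 9.81 * 44)
  = 6200 / 431640
  = 0.01436 m^3/s = 14.36 L/s


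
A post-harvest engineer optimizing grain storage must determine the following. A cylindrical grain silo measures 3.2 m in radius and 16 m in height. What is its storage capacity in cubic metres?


V = pi * r^2 * h
  = pi * 3.2^2 * 16
  = pi * 10.24 * 16
  = 514.72 m^3


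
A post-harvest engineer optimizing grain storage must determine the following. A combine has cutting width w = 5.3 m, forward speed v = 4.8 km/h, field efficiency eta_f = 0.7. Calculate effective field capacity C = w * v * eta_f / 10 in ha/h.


C = w * v * eta_f / 10
  = 5.3 * 4.8 * 0.7 / 10
  = 17.81 / 10
  = 1.78 ha/h


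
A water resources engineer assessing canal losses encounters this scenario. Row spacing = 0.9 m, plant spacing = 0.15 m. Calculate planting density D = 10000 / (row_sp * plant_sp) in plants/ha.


D = 10000 / (row_sp * plant_sp)
  = 10000 / (0.9 * 0.15)
  = 10000 / 0.1350
  = 74074.07 plants/ha


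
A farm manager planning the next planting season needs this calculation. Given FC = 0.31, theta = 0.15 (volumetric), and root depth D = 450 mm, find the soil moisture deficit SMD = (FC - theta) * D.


SMD = (FC - theta) * D
    = (0.31 - 0.15) * 450
    = 0.160 * 450
    = 72 mm


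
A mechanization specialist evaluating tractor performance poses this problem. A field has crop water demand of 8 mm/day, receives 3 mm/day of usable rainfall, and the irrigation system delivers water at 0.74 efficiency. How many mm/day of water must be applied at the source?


IWR = (ETc - Pe) / Ea
    = (8 - 3) / 0.74
    = 5 / 0.74
    = 6.76 mm/day


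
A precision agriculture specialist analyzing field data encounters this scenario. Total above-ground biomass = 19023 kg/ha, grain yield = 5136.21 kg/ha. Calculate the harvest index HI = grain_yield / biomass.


HI = grain_yield / biomass
   = 5136.21 / 19023
   = 0.27


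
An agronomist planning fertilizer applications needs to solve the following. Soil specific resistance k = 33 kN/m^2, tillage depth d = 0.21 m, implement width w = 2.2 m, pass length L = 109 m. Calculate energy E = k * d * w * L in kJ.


E = k * d * w * L
  = 33 * 0.21 * 2.2 * 109
  = 1661.81 kJ


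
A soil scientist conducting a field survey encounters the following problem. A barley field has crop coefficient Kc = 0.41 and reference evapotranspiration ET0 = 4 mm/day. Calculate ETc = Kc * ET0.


ETc = Kc * ET0
    = 0.41 * 4
    = 1.64 mm/day


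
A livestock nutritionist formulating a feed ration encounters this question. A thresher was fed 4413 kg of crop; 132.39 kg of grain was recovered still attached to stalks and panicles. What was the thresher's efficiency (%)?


eta = (total - unthreshed) / total * 100
    = (4413 - 132.39) / 4413 * 100
    = 4280.61 / 4413 * 100
    = 97%


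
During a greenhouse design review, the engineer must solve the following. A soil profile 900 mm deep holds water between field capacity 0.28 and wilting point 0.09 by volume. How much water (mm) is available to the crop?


AW = (FC - WP) * D
   = (0.28 - 0.09) * 900
   = 0.19 * 900
   = 171 mm


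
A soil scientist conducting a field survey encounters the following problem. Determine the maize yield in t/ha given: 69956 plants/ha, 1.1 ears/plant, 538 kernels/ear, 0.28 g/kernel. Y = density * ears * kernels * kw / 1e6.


Y = density * ears * kernels * kw
  = 69956 * 1.1 * 538 * 0.28 g/ha
  = 11591989.02 g/ha
  = 11591.99 kg/ha = 11.59 t/ha


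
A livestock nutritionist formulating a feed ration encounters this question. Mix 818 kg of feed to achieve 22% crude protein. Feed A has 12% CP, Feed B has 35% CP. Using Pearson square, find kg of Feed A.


parts_A = CP_b - target = 35 - 22 = 13
parts_B = target - CP_a = 22 - 12 = 10
total_parts = 13 + 10 = 23
Feed A = 818 * 13 / 23 = 462.35 kg
Feed B = 818 * 10 / 23 = 355.65 kg

462.35 kg


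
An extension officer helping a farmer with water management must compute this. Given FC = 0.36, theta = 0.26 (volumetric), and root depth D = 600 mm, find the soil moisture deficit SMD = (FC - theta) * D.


SMD = (FC - theta) * D
    = (0.36 - 0.26) * 600
    = 0.100 * 600
    = 60 mm


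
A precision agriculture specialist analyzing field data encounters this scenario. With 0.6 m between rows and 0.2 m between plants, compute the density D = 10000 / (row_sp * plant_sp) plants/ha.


D = 10000 / (row_sp * plant_sp)
  = 10000 / (0.6 * 0.2)
  = 10000 / 0.1200
  = 83333.33 plants/ha


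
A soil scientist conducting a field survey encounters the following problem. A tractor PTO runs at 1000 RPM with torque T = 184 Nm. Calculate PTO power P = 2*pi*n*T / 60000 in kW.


P = 2*pi*n*T / 60000
  = 2*pi * 1000 * 184 / 60000
  = 1156106.10 / 60000
  = 19.27 kW


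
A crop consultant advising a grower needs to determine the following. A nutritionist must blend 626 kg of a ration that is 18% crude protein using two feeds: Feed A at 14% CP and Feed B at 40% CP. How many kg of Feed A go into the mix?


parts_A = CP_b - target = 40 - 18 = 22
parts_B = target - CP_a = 18 - 14 = 4
total_parts = 22 + 4 = 26
Feed A = 626 * 22 / 26 = 529.69 kg
Feed B = 626 * 4 / 26 = 96.31 kg

529.69 kg


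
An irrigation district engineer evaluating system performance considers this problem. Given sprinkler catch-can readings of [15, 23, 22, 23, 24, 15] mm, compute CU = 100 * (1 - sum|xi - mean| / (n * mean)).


xbar = 122 / 6 = 20.333
sum|xi - xbar| = 21.333
CU = 100 * (1 - 21.333 / (6 * 20.333))
   = 100 * (1 - 0.1749)
   = 82.51%


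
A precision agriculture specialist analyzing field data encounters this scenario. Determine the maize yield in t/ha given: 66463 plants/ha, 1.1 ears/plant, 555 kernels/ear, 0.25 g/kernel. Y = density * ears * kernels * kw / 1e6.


Y = density * ears * kernels * kw
  = 66463 * 1.1 * 555 * 0.25 g/ha
  = 10143915.38 g/ha
  = 10143.92 kg/ha = 10.14 t/ha


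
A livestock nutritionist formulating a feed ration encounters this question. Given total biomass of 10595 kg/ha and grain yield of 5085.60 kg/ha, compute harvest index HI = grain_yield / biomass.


HI = grain_yield / biomass
   = 5085.60 / 10595
   = 0.48


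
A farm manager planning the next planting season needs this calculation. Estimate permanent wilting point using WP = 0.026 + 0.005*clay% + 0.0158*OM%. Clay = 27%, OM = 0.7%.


WP = 0.026 + 0.005*27 + 0.0158*0.7
   = 0.026 + 0.1350 + 0.0111
   = 0.1721


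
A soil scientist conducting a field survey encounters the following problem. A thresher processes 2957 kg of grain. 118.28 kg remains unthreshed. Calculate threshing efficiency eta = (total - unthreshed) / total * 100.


eta = (total - unthreshed) / total * 100
    = (2957 - 118.28) / 2957 * 100
    = 2838.72 / 2957 * 100
    = 96%


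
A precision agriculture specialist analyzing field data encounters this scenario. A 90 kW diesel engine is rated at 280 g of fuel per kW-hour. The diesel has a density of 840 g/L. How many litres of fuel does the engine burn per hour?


FC = P * BSFC / rho_fuel
   = 90 * 280 / 840
   = 25200 / 840
   = 30 L/h


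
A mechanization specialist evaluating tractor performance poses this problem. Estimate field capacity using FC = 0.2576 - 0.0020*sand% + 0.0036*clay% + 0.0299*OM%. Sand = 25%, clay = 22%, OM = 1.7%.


FC = 0.2576 - 0.0020*25 + 0.0036*22 + 0.0299*1.7
   = 0.2576 - 0.0500 + 0.0792 + 0.0508
   = 0.3376


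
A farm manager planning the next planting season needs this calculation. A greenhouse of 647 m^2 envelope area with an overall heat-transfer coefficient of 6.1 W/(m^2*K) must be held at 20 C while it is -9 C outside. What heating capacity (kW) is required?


dT = 20 - (-9) = 29 K
Q = U * A * dT
  = 6.1 * 647 * 29
  = 114454.30 W = 114.45 kW


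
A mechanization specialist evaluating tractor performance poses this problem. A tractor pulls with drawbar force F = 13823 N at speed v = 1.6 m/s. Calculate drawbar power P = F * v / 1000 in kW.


P = F * v / 1000
  = 13823 * 1.6 / 1000
  = 22116.80 / 1000
  = 22.12 kW


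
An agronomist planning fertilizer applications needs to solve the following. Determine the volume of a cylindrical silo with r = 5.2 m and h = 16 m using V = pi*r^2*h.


V = pi * r^2 * h
  = pi * 5.2^2 * 16
  = pi * 27.04 * 16
  = 1359.18 m^3


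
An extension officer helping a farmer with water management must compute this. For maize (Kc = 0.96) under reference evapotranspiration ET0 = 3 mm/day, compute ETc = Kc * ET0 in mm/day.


ETc = Kc * ET0
    = 0.96 * 3
    = 2.88 mm/day


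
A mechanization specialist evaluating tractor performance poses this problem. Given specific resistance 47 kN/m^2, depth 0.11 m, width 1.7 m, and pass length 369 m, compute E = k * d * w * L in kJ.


E = k * d * w * L
  = 47 * 0.11 * 1.7 * 369
  = 3243.14 kJ


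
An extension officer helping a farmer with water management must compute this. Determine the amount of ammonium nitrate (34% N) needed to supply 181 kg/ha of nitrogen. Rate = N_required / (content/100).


Rate = N_required / (N_content / 100)
     = 181 / (34 / 100)
     = 181 / 0.34
     = 532.35 kg/ha


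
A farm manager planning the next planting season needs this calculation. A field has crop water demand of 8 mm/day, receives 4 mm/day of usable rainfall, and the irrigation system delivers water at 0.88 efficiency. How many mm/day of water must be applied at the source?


IWR = (ETc - Pe) / Ea
    = (8 - 4) / 0.88
    = 4 / 0.88
    = 4.55 mm/day


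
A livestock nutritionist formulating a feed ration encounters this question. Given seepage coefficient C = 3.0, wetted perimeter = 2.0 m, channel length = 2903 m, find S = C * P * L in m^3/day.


S = C * P * L
  = 3.0 * 2.0 * 2903
  = 17418 m^3/day


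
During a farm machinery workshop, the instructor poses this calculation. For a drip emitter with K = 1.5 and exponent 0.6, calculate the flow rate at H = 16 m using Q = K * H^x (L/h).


Q = K * H^x
  = 1.5 * 16^0.6
  = 1.5 * 5.2780
  = 7.92 L/h


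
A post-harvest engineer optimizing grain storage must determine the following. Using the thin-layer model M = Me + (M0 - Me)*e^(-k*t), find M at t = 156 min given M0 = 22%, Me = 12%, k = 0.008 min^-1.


M = Me + (M0 - Me) * e^(-k*t)
  = 12 + (22 - 12) * e^(-0.008*156)
  = 12 + 10 * e^(-1.248)
  = 12 + 10 * 0.28708
  = 12 + 2.8708
  = 14.87%
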